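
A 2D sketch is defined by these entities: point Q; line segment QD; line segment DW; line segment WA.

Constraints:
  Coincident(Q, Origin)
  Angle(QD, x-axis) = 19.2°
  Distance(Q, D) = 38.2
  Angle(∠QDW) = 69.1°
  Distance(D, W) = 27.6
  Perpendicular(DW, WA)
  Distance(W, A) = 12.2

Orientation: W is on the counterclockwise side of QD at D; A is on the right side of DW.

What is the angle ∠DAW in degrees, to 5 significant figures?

66.153°

Q is at the origin; QD runs at 19.2° with length 38.2, so D = 38.2·(cos 19.2°, sin 19.2°) = (36.075, 12.563). ∠QDW = 69.1°, so DW runs at 19.2° + (180° − 69.1°) = 130.10° from the x-axis; with |DW| = 27.6, W = D + 27.6·(cos 130.10°, sin 130.10°) = (18.297, 33.675). DW is perpendicular to WA; with |WA| = 12.2 on the right of DW, A = W + 12.2·(0.76492, 0.64412) = (27.629, 41.533). Then cos ∠DAW = AD·AW / (|AD||AW|), giving 66.153°.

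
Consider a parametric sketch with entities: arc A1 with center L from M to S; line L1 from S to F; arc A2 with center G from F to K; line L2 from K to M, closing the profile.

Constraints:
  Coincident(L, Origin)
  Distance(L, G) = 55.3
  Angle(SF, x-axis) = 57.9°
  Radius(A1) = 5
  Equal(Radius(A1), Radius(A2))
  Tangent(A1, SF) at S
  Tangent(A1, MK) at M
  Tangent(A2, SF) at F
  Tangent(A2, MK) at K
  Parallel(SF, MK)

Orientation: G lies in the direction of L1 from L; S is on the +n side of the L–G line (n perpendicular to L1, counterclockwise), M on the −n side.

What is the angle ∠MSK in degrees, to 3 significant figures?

79.7°

The slot axis is L1's direction at 57.9°, so u = (cos 57.9°, sin 57.9°) = (0.531, 0.847) and n = (−sin 57.9°, cos 57.9°) = (-0.847, 0.531). L is at the origin and G lies 55.3 along u from L, so G = 55.3·u = (29.4, 46.8). Tangency of A1 to both parallel lines with radius 5.0 puts S and M at L ± 5.0·n: S = (-4.24, 2.66), M = (4.24, -2.66). Equal radii place F and K the same way about G: F = G + 5.0·n = (25.2, 49.5), K = G − 5.0·n = (33.6, 44.2). Then cos ∠MSK = SM·SK / (|SM||SK|), giving 79.7°.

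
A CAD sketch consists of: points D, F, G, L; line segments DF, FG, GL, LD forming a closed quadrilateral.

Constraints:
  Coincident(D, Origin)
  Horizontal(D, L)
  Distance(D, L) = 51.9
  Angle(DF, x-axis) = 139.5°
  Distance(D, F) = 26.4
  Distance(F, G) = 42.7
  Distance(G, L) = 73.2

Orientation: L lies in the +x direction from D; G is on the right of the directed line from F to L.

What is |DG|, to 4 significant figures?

30.44

Checks: |FG| = 42.70 ✓; |GL| = 73.20 ✓.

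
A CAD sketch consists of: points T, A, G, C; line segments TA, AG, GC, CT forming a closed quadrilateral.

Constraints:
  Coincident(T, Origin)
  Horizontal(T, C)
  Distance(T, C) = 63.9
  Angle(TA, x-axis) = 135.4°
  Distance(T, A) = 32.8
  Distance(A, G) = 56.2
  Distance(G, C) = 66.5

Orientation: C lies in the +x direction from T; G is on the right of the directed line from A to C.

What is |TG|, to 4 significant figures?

26.79

T is at the origin; T and C share the same y with |TC| = 63.9 and C in +x, so C = (63.9, 0). TA runs at 135.4° with |TA| = 32.8, so A = (-23.35, 23.03). G is determined by |AG| = 56.2 and |GC| = 66.5 together: it lies at the intersection of circle(A, 56.2) and circle(C, 66.5). With |AC| = 90.24, the foot of the radical line on AC is 38.12 from A and the perpendicular offset is √(56.2² − 38.12²) = 41.30. Taking the right-of-AC solution: G = (2.963, -26.63).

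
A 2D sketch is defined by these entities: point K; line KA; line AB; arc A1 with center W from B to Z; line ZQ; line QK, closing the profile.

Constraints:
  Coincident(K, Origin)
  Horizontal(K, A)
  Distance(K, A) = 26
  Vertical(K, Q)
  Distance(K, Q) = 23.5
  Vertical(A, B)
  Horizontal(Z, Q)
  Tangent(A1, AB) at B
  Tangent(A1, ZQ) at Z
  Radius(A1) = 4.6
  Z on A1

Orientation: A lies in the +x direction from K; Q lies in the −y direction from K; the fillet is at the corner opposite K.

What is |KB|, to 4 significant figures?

32.14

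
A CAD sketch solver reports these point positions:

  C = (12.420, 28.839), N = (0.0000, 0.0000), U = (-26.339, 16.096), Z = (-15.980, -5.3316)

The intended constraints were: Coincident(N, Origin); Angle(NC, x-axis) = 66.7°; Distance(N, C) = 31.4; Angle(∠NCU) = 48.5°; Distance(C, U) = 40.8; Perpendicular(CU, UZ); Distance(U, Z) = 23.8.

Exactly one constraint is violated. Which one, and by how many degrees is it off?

Perpendicular(CU, UZ) — off by 7.60°.

N = (0.00, 0.00) ✓; NC at 66.70° ✓; |NC| = 31.40 ✓; ∠NCU = 48.50° ✓; |CU| = 40.80 ✓; ∠(CU, UZ) = 97.60° ✗; |UZ| = 23.80 ✓.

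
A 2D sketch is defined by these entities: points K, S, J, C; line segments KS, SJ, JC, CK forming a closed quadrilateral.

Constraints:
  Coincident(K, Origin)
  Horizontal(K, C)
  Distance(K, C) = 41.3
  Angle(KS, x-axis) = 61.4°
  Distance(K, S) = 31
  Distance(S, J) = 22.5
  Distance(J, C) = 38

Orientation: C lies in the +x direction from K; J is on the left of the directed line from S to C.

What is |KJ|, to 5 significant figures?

51.177

K is at the origin; KC is horizontal with |KC| = 41.3 and C in +x, so C = (41.3, 0). KS runs at 61.4° with |KS| = 31.0, so S = (14.839, 27.217). J is determined by |SJ| = 22.5 and |JC| = 38.0 together: it lies at the intersection of circle(S, 22.5) and circle(C, 38.0). With |SC| = 37.960, the foot of the radical line on SC is 6.6281 from S and the perpendicular offset is √(22.5² − 6.6281²) = 21.502. Taking the left-of-SC solution: J = (34.876, 37.453).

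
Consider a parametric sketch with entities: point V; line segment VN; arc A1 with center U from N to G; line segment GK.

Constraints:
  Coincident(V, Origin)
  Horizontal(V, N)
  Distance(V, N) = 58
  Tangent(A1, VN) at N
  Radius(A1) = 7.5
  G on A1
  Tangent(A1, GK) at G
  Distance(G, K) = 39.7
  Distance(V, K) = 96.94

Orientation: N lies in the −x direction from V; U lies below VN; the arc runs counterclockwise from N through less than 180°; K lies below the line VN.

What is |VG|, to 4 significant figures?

62.97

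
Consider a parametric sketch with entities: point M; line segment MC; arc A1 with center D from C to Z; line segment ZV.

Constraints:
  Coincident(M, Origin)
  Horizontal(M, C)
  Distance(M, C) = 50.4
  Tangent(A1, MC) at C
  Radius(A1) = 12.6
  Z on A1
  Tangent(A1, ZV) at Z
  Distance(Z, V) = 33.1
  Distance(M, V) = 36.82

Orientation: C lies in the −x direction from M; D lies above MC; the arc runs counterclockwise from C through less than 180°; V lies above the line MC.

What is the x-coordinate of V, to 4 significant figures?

-20.06

Checks: |DZ| = 12.60 ✓; ∠(DZ, ZV) = 90.00° ✓; |ZV| = 33.10 ✓; |MV| = 36.82 ✓.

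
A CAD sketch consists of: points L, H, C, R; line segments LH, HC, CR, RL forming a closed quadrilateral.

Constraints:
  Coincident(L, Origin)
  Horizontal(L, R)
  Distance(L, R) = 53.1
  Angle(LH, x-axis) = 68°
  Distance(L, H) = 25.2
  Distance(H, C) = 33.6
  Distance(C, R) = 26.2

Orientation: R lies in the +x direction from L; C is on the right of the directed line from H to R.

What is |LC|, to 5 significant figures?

27.849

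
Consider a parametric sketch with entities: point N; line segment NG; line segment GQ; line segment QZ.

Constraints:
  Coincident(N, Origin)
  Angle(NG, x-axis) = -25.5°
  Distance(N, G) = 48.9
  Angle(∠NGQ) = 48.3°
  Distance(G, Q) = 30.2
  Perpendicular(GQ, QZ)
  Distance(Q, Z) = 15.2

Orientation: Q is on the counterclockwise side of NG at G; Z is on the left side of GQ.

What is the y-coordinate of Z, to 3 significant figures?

3.71

N is at the origin; NG runs at -25.5° with length 48.9, so G = 48.9·(cos -25.5°, sin -25.5°) = (44.1, -21.1). ∠NGQ = 48.3°, so GQ runs at -25.5° + (180° − 48.3°) = 106° from the x-axis; with |GQ| = 30.2, Q = G + 30.2·(cos 106°, sin 106°) = (35.7, 7.95). GQ is perpendicular to QZ; with |QZ| = 15.2 on the left of GQ, Z = Q + 15.2·(-0.960, -0.279) = (21.1, 3.71). So Z.y = 3.71.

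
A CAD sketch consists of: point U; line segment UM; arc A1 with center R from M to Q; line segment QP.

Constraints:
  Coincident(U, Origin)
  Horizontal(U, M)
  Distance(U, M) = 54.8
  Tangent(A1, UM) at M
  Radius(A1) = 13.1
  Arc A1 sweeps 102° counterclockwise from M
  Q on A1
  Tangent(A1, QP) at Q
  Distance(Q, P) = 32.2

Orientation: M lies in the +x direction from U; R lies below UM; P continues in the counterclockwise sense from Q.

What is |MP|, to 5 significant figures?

47.714

U is at the origin; U and M share the same y with |UM| = 54.8 and M on the +x side, so M = (54.800, 0.0000). Tangency of A1 to UM means the radius RM is perpendicular to UM, so R = M + (0, -13.1) = (54.800, -13.100). On A1, M sits at bearing 90° from R; a 102° counterclockwise sweep puts Q at bearing 192°, so Q = R + 13.1·(cos 192°, sin 192°) = (41.986, -15.824). Since A1 is tangent to QP there, RQ ⟂ QP, so QP runs along (−sin 192°, cos 192°); with |QP| = 32.2, P = (48.681, -47.320). Then |MP| = |P − M| = 47.714.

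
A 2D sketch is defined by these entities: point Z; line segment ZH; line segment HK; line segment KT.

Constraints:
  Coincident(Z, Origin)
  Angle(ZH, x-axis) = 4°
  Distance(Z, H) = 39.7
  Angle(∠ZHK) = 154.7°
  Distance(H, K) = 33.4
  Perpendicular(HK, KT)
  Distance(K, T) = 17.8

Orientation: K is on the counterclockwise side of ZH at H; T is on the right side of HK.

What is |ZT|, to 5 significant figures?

77.525

Z is at the origin; ZH runs at 4.0° with length 39.7, so H = 39.7·(cos 4.0°, sin 4.0°) = (39.603, 2.7693). ∠ZHK = 154.7°, so HK runs at 4.0° + (180° − 154.7°) = 29.300° from the x-axis; with |HK| = 33.4, K = H + 33.4·(cos 29.300°, sin 29.300°) = (68.730, 19.115). HK is perpendicular to KT; with |KT| = 17.8 on the right of HK, T = K + 17.8·(0.48938, -0.87207) = (77.441, 3.5919). Then |ZT| = |T − Z| = 77.525.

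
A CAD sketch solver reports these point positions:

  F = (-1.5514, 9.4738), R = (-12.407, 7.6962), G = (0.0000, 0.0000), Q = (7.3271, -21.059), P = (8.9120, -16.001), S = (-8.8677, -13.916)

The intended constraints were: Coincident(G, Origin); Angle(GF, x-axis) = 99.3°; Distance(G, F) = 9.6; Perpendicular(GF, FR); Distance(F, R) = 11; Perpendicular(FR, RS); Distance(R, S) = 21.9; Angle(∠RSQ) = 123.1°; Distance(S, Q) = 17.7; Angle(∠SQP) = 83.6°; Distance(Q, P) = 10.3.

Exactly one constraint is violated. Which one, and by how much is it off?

Distance(Q, P) = 10.3 — off by 5.00.

G = (0.00, 0.00) ✓; GF at 99.30° ✓; |GF| = 9.600 ✓; ∠(GF, FR) = 90.00° ✓; |FR| = 11.00 ✓; ∠(FR, RS) = 90.00° ✓; |RS| = 21.90 ✓; ∠RSQ = 123.1° ✓; |SQ| = 17.70 ✓; ∠SQP = 83.60° ✓; |QP| = 5.300 ✗.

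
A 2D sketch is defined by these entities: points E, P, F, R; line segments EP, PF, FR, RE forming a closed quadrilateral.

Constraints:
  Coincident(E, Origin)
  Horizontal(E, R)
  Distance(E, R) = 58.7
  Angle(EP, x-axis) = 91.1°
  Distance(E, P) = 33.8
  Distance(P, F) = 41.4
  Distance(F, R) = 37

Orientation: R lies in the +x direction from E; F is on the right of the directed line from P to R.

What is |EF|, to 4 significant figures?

21.74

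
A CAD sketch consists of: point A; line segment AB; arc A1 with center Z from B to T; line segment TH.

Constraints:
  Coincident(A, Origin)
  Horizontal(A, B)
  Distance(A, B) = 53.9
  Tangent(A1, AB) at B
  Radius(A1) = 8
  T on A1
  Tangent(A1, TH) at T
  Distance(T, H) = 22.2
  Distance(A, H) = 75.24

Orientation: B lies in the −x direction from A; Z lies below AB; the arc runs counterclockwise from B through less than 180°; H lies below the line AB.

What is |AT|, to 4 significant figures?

61.12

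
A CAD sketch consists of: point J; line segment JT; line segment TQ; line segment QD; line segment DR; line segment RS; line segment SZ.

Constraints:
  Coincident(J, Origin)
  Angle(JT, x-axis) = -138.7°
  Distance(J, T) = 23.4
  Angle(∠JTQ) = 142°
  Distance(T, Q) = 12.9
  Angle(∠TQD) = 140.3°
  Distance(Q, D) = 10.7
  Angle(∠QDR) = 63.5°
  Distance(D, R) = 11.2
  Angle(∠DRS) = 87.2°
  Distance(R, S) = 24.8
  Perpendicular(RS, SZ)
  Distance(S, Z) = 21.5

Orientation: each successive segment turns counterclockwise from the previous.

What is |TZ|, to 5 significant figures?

29.452

J is at the origin; JT runs at -138.7° with length 23.4, so T = (-17.580, -15.444). ∠JTQ = 142.0° gives TQ at -100.70° from the x-axis; with |TQ| = 12.9, Q = (-19.975, -28.120). ∠TQD = 140.3° gives QD at -61.000° from the x-axis; with |QD| = 10.7, D = (-14.787, -37.478). ∠QDR = 63.5° gives DR at 55.500° from the x-axis; with |DR| = 11.2, R = (-8.4435, -28.248). ∠DRS = 87.2° gives RS at 148.30° from the x-axis; with |RS| = 24.8, S = (-29.544, -15.216). RS ⟂ SZ, so SZ runs at -121.70°; with |SZ| = 21.5, Z = (-40.841, -33.509). Then |TZ| = |Z − T| = 29.452.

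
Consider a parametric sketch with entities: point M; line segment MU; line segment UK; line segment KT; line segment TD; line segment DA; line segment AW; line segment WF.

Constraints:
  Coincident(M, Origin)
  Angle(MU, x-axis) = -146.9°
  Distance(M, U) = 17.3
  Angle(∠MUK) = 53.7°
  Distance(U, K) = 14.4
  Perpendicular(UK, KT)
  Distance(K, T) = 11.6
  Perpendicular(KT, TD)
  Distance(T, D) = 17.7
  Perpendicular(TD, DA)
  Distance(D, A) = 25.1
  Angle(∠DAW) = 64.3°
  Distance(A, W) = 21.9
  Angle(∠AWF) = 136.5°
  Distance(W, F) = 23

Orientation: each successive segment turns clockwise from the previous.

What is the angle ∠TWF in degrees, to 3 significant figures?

28.2°

M is at the origin; MU runs at -146.9° with length 17.3, so U = (-14.5, -9.45). ∠MUK = 53.7° gives UK at 86.8° from the x-axis; with |UK| = 14.4, K = (-13.7, 4.93). UK ⟂ KT, so KT runs at -3.20°; with |KT| = 11.6, T = (-2.11, 4.28). KT is perpendicular to TD, so TD runs at -93.2°; with |TD| = 17.7, D = (-3.09, -13.4). TD is perpendicular to DA, so DA runs at 177°; with |DA| = 25.1, A = (-28.2, -12.0). ∠DAW = 64.3° gives AW at 61.1° from the x-axis; with |AW| = 21.9, W = (-17.6, 7.18). ∠AWF = 136.5° gives WF at 17.6° from the x-axis; with |WF| = 23.0, F = (4.35, 14.1). Then cos ∠TWF = WT·WF / (|WT||WF|), giving 28.2°.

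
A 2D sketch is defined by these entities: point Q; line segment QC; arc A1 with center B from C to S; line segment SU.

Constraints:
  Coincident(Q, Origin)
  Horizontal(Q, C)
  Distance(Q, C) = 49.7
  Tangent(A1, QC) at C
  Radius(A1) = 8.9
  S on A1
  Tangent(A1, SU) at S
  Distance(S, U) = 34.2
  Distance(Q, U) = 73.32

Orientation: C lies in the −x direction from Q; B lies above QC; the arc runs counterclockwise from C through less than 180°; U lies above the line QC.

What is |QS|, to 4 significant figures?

44.14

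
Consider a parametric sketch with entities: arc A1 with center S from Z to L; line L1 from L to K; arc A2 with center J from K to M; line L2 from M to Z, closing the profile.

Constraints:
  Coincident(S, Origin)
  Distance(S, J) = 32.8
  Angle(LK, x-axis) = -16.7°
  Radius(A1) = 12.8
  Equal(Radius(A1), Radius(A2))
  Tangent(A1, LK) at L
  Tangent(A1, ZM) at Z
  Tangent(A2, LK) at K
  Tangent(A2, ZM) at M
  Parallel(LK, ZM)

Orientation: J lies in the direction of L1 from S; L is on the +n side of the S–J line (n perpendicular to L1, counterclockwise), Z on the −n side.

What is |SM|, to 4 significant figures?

35.21

Tangency of A1 to both parallel lines with radius 12.8 puts L and Z at S ± 12.8·n: L = (3.678, 12.26), Z = (-3.678, -12.26). Equal radii place K and M the same way about J: K = J + 12.8·n = (35.09, 2.835), M = J − 12.8·n = (27.74, -21.69). Then |SM| = |M − S| = 35.21.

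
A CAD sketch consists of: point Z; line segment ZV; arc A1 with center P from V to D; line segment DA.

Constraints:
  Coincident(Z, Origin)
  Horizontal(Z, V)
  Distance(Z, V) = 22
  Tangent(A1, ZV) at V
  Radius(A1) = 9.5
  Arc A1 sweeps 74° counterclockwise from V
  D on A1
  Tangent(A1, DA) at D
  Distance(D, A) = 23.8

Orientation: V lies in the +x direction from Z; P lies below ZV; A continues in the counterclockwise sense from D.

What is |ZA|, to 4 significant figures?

30.42

Z is at the origin; Z and V share the same y with |ZV| = 22.0 and V on the +x side, so V = (22.00, 0.000). Tangency of A1 to ZV means the radius PV is perpendicular to ZV, so P = V + (0, -9.5) = (22.00, -9.500). On A1, V sits at bearing 90° from P; a 74° counterclockwise sweep puts D at bearing 164°, so D = P + 9.5·(cos 164°, sin 164°) = (12.87, -6.881). The tangent condition forces PD to be normal to DA, so DA runs along (−sin 164°, cos 164°); with |DA| = 23.8, A = (6.308, -29.76). Then |ZA| = |A − Z| = 30.42.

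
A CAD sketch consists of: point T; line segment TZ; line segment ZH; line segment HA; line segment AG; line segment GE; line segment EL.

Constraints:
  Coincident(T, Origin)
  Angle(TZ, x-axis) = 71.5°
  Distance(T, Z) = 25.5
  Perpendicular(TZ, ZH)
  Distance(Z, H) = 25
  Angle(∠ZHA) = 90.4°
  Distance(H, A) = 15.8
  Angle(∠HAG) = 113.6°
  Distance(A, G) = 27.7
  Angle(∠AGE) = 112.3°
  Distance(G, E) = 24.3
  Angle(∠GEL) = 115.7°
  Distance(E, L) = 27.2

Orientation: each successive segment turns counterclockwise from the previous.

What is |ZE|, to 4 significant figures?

20.52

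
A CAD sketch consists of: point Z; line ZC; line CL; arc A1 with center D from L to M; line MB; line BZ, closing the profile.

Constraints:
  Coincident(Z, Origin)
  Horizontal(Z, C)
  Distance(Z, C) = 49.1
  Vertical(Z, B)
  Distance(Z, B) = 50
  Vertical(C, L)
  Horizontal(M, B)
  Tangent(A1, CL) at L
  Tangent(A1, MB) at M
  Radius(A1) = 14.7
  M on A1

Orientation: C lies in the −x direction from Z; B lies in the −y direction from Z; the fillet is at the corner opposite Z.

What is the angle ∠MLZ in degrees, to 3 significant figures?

80.7°

Z is at the origin; ZC is horizontal with |ZC| = 49.1 and C on the −x side, so C = (-49.1, 0.00). Z and B share the same x with |ZB| = 50.0 and B on the −y side, so B = (0.00, -50.0). The virtual corner opposite Z is at (-49.1, -50.0). The tangent condition forces DL to be normal to CL and tangency of A1 to MB means the radius DM is perpendicular to MB, with radius 14.7, so the center D sits 14.7 in from both sides at D = (-34.4, -35.3). That places the tangent points at L = (-49.1, -35.3) on CL and M = (-34.4, -50.0) on MB. Then cos ∠MLZ = LM·LZ / (|LM||LZ|), giving 80.7°.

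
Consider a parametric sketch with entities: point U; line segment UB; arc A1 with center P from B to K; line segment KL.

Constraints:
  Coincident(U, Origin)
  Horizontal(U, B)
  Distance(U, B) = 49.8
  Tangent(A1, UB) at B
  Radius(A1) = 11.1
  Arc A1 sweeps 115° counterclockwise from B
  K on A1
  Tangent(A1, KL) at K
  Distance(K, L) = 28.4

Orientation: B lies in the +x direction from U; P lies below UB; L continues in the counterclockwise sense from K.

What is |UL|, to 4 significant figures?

66.35

U is at the origin; U and B share the same y with |UB| = 49.8 and B on the +x side, so B = (49.80, 0.000). The tangent condition forces PB to be normal to UB, so P = B + (0, -11.1) = (49.80, -11.10). On A1, B sits at bearing 90° from P; a 115° counterclockwise sweep puts K at bearing 205°, so K = P + 11.1·(cos 205°, sin 205°) = (39.74, -15.79). A1 meets KL tangentially, so PK is at right angles to KL, so KL runs along (−sin 205°, cos 205°); with |KL| = 28.4, L = (51.74, -41.53). Then |UL| = |L − U| = 66.35.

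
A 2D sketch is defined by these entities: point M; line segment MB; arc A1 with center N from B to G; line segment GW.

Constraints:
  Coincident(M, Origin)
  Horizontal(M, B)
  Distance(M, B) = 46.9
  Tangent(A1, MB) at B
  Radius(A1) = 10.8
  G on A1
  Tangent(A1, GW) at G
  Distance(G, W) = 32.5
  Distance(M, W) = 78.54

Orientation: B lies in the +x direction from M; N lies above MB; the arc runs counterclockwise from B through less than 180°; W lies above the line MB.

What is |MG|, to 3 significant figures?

57.2

Checks: |NG| = 10.80 ✓; ∠(NG, GW) = 90.00° ✓; |GW| = 32.50 ✓; |MW| = 78.54 ✓.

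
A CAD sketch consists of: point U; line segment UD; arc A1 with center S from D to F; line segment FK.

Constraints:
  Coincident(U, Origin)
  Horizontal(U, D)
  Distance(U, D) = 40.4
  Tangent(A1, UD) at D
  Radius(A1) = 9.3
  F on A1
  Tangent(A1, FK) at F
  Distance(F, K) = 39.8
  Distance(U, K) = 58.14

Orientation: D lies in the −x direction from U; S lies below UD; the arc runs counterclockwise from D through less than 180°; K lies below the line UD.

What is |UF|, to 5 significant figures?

50.552

Checks: |SF| = 9.300 ✓; ∠(SF, FK) = 90.00° ✓; |FK| = 39.80 ✓; |UK| = 58.14 ✓.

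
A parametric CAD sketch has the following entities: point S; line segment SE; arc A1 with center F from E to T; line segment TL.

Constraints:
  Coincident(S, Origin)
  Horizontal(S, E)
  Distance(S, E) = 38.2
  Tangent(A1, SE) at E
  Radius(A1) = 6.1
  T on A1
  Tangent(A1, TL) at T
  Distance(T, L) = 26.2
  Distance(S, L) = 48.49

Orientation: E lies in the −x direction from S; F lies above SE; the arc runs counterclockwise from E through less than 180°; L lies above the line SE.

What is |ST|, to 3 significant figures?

32.9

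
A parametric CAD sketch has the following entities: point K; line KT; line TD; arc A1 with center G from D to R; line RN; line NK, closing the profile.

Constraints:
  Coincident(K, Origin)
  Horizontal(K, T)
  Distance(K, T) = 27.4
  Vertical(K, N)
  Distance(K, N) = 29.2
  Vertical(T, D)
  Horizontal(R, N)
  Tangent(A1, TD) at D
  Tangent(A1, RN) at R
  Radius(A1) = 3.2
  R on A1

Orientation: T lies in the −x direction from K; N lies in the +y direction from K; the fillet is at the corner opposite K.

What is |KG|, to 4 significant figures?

35.52

K is at the origin; KT is horizontal with |KT| = 27.4 and T on the −x side, so T = (-27.40, 0.000). K and N share the same x with |KN| = 29.2 and N on the +y side, so N = (0.000, 29.20). The virtual corner opposite K is at (-27.40, 29.20). Tangency of A1 to TD means the radius GD is perpendicular to TD and the tangent condition forces GR to be normal to RN, with radius 3.2, so the center G sits 3.2 in from both sides at G = (-24.20, 26.00). Then |KG| = |G − K| = 35.52.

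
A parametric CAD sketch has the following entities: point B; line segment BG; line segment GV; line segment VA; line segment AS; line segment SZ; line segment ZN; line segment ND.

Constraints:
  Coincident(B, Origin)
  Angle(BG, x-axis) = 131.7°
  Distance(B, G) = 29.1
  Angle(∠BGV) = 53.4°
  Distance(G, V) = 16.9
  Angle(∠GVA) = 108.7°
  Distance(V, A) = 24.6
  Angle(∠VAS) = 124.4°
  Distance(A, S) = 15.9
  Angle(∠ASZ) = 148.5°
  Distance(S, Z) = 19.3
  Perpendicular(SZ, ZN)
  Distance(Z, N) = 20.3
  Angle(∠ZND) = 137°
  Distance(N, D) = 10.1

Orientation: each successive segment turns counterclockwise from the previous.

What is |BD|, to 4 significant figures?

25.32

B is at the origin; BG runs at 131.7° with length 29.1, so G = (-19.36, 21.73). ∠BGV = 53.4° gives GV at -101.7° from the x-axis; with |GV| = 16.9, V = (-22.79, 5.178). ∠GVA = 108.7° gives VA at -30.40° from the x-axis; with |VA| = 24.6, A = (-1.567, -7.270). ∠VAS = 124.4° gives AS at 25.20° from the x-axis; with |AS| = 15.9, S = (12.82, -0.5002). ∠ASZ = 148.5° gives SZ at 56.70° from the x-axis; with |SZ| = 19.3, Z = (23.42, 15.63). SZ is perpendicular to ZN, so ZN runs at 146.7°; with |ZN| = 20.3, N = (6.449, 26.78). ∠ZND = 137.0° gives ND at -170.3° from the x-axis; with |ND| = 10.1, D = (-3.507, 25.07). Then |BD| = |D − B| = 25.32.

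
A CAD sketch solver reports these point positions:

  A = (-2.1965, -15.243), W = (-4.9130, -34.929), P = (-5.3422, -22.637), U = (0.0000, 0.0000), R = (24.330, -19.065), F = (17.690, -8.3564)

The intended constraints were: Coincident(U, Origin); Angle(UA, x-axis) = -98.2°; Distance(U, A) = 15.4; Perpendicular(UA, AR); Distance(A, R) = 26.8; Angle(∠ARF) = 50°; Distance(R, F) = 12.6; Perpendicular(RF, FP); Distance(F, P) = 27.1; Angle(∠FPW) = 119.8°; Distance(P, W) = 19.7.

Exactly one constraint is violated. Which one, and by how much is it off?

Distance(P, W) = 19.7 — off by 7.40.

U = (0.00, 0.00) ✓; UA at -98.20° ✓; |UA| = 15.40 ✓; ∠(UA, AR) = 90.00° ✓; |AR| = 26.80 ✓; ∠ARF = 50.00° ✓; |RF| = 12.60 ✓; ∠(RF, FP) = 90.00° ✓; |FP| = 27.10 ✓; ∠FPW = 119.8° ✓; |PW| = 12.30 ✗.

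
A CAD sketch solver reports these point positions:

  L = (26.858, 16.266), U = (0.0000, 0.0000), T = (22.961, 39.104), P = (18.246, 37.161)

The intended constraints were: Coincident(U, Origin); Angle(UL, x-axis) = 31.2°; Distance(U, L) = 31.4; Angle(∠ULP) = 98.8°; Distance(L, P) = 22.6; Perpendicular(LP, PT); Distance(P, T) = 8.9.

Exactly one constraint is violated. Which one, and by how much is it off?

Distance(P, T) = 8.9 — off by 3.80.

U = (0.00, 0.00) ✓; UL at 31.20° ✓; |UL| = 31.40 ✓; ∠ULP = 98.80° ✓; |LP| = 22.60 ✓; ∠(LP, PT) = 90.00° ✓; |PT| = 5.100 ✗.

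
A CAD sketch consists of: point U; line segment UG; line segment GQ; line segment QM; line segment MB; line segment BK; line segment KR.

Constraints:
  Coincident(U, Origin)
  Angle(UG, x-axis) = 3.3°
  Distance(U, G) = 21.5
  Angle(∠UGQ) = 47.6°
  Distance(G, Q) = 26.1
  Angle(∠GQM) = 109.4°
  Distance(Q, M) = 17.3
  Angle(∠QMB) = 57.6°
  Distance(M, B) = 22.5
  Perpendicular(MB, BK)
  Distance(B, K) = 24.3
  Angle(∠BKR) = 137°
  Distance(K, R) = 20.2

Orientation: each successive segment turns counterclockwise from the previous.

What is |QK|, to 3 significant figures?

16.4

U is at the origin; UG runs at 3.3° with length 21.5, so G = (21.5, 1.24). ∠UGQ = 47.6° gives GQ at 136° from the x-axis; with |GQ| = 26.1, Q = (2.78, 19.5). ∠GQM = 109.4° gives QM at -154° from the x-axis; with |QM| = 17.3, M = (-12.7, 11.8). ∠QMB = 57.6° gives MB at -31.3° from the x-axis; with |MB| = 22.5, B = (6.50, 0.112). MB is perpendicular to BK, so BK runs at 58.7°; with |BK| = 24.3, K = (19.1, 20.9). Then |QK| = |K − Q| = 16.4.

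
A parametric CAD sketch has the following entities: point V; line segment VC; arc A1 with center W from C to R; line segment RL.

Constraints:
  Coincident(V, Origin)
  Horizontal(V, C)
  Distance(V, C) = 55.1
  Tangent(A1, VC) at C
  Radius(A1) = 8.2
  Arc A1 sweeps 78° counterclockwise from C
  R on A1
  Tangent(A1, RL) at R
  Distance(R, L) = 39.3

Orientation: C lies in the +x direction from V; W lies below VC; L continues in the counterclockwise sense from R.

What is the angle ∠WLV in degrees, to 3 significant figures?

64.7°

V is at the origin; V and C share the same y with |VC| = 55.1 and C on the +x side, so C = (55.1, 0.00). A1 meets VC tangentially, so WC is at right angles to VC, so W = C + (0, -8.2) = (55.1, -8.20). On A1, C sits at bearing 90° from W; a 78° counterclockwise sweep puts R at bearing 168°, so R = W + 8.2·(cos 168°, sin 168°) = (47.1, -6.50). A1 meets RL tangentially, so WR is at right angles to RL, so RL runs along (−sin 168°, cos 168°); with |RL| = 39.3, L = (38.9, -44.9). Then cos ∠WLV = LW·LV / (|LW||LV|), giving 64.7°.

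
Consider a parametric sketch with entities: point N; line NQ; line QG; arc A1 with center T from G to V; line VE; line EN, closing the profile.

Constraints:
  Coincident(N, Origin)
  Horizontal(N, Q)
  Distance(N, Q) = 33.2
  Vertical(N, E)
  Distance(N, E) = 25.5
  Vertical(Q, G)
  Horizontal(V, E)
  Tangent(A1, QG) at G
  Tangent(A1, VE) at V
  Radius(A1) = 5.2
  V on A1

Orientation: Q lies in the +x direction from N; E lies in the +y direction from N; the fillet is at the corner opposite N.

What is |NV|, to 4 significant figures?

37.87

N is at the origin; NQ is horizontal with |NQ| = 33.2 and Q on the +x side, so Q = (33.20, 0.000). N and E share the same x with |NE| = 25.5 and E on the +y side, so E = (0.000, 25.50). The virtual corner opposite N is at (33.20, 25.50). Since A1 is tangent to QG there, TG ⟂ QG and the tangent condition forces TV to be normal to VE, with radius 5.2, so the center T sits 5.2 in from both sides at T = (28.00, 20.30). That places the tangent points at G = (33.20, 20.30) on QG and V = (28.00, 25.50) on VE. Then |NV| = |V − N| = 37.87.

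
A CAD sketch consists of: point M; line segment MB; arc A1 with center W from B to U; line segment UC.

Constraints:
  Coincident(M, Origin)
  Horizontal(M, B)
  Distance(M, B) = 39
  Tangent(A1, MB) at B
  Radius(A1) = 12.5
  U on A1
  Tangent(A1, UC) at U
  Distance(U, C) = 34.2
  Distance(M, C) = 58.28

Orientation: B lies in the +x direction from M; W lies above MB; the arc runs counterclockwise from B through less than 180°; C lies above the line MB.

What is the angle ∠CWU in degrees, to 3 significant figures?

69.9°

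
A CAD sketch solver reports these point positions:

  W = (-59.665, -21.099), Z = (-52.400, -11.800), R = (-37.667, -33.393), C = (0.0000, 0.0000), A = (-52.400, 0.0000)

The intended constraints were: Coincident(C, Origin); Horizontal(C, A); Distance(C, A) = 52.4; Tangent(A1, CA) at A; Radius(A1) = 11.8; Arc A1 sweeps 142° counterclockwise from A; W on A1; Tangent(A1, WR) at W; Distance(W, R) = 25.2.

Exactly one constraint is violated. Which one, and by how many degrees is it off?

Tangent(A1, WR) at W — off by 8.80°.

C = (0.00, 0.00) ✓; C.y = 0.00, A.y = 0.00 ✓; |CA| = 52.40 ✓; ∠(ZA, AC) = 90.00° ✓; |ZA| = 11.80 ✓; bearing(Z→W) − bearing(Z→A) = 142.0° ✓; |ZW| = 11.80 ✓; ∠(ZW, WR) = 81.20° ✗; |WR| = 25.20 ✓.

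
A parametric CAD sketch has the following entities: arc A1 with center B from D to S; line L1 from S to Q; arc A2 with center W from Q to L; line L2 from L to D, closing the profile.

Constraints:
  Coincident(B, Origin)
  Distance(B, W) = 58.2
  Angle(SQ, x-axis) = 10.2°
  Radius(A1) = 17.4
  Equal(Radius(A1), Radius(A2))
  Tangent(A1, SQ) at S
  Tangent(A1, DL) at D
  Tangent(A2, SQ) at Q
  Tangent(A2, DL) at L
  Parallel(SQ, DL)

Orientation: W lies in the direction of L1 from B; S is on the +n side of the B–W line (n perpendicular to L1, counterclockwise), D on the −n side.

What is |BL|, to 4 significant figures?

60.75

Tangency of A1 to both parallel lines with radius 17.4 puts S and D at B ± 17.4·n: S = (-3.081, 17.13), D = (3.081, -17.13). Equal radii place Q and L the same way about W: Q = W + 17.4·n = (54.20, 27.43), L = W − 17.4·n = (60.36, -6.819). Then |BL| = |L − B| = 60.75.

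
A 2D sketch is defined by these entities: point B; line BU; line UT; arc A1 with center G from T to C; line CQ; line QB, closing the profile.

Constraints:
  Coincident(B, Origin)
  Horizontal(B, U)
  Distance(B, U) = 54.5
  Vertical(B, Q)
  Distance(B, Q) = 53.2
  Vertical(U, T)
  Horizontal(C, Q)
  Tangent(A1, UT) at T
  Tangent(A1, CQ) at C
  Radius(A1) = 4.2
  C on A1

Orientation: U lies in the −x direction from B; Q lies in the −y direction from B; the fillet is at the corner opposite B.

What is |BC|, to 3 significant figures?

73.2

The virtual corner opposite B is at (-54.5, -53.2). Since A1 is tangent to UT there, GT ⟂ UT and tangency of A1 to CQ means the radius GC is perpendicular to CQ, with radius 4.2, so the center G sits 4.2 in from both sides at G = (-50.3, -49.0). That places the tangent points at T = (-54.5, -49.0) on UT and C = (-50.3, -53.2) on CQ. Then |BC| = |C − B| = 73.2.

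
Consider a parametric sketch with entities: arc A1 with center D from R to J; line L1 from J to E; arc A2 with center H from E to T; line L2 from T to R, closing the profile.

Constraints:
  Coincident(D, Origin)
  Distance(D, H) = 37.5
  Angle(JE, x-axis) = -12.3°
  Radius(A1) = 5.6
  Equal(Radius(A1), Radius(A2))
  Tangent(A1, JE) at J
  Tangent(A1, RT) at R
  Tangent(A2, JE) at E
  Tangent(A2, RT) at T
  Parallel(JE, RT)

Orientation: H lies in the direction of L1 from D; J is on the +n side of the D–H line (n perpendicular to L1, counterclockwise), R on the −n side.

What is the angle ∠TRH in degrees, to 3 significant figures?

8.49°

The slot axis is L1's direction at -12.3°, so u = (cos -12.3°, sin -12.3°) = (0.977, -0.213) and n = (−sin -12.3°, cos -12.3°) = (0.213, 0.977). D is at the origin and H lies 37.5 along u from D, so H = 37.5·u = (36.6, -7.99). Tangency of A1 to both parallel lines with radius 5.6 puts J and R at D ± 5.6·n: J = (1.19, 5.47), R = (-1.19, -5.47). Equal radii place E and T the same way about H: E = H + 5.6·n = (37.8, -2.52), T = H − 5.6·n = (35.4, -13.5). Then cos ∠TRH = RT·RH / (|RT||RH|), giving 8.49°.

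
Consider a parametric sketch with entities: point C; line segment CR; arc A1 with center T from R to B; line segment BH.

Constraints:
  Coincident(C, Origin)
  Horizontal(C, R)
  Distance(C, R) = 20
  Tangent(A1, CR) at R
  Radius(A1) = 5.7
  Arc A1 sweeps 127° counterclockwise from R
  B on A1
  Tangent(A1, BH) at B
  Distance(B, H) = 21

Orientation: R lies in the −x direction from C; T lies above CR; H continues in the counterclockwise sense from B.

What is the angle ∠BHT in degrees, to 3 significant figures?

15.2°

On A1, R sits at bearing -90° from T; a 127° counterclockwise sweep puts B at bearing 37°, so B = T + 5.7·(cos 37°, sin 37°) = (-15.4, 9.13). A1 meets BH tangentially, so TB is at right angles to BH, so BH runs along (−sin 37°, cos 37°); with |BH| = 21.0, H = (-28.1, 25.9). Then cos ∠BHT = HB·HT / (|HB||HT|), giving 15.2°.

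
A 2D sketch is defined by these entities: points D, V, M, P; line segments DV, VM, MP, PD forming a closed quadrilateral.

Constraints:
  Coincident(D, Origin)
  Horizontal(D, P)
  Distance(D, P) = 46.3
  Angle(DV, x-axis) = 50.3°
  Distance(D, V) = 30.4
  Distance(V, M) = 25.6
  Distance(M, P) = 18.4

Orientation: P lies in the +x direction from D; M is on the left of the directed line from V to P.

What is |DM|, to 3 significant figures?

48.1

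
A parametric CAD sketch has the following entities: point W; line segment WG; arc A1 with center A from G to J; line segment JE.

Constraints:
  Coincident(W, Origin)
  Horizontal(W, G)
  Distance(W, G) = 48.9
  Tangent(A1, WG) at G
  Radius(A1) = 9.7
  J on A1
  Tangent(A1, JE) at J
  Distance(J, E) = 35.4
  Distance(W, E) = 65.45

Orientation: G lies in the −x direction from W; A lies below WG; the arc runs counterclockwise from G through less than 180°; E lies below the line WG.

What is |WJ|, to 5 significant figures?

59.469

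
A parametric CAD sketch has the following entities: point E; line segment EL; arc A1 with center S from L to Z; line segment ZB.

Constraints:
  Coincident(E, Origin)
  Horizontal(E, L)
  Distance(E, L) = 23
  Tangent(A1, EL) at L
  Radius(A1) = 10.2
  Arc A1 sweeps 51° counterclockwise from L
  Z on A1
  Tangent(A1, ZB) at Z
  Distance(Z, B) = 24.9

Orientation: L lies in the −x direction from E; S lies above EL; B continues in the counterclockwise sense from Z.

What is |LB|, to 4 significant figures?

33.04

E is at the origin; EL is horizontal with |EL| = 23.0 and L on the −x side, so L = (-23.00, 0.000). The tangent condition forces SL to be normal to EL, so S = L + (0, 10.2) = (-23.00, 10.20). On A1, L sits at bearing -90° from S; a 51° counterclockwise sweep puts Z at bearing -39°, so Z = S + 10.2·(cos -39°, sin -39°) = (-15.07, 3.781). Since A1 is tangent to ZB there, SZ ⟂ ZB, so ZB runs along (−sin -39°, cos -39°); with |ZB| = 24.9, B = (0.5970, 23.13). Then |LB| = |B − L| = 33.04.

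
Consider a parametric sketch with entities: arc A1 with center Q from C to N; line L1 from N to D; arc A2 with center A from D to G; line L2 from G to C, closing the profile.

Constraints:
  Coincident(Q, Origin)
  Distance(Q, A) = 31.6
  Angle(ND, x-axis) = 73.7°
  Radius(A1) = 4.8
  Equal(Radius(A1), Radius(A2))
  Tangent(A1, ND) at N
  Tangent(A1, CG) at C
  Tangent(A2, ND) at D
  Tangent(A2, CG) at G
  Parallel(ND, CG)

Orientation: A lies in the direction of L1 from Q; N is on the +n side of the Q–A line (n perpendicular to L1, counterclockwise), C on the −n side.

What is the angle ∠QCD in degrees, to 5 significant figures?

73.101°

The slot axis is L1's direction at 73.7°, so u = (cos 73.7°, sin 73.7°) = (0.28067, 0.95981) and n = (−sin 73.7°, cos 73.7°) = (-0.95981, 0.28067). Q is at the origin and A lies 31.6 along u from Q, so A = 31.6·u = (8.8691, 30.330). Tangency of A1 to both parallel lines with radius 4.8 puts N and C at Q ± 4.8·n: N = (-4.6071, 1.3472), C = (4.6071, -1.3472). Equal radii place D and G the same way about A: D = A + 4.8·n = (4.2620, 31.677), G = A − 4.8·n = (13.476, 28.983). Then cos ∠QCD = CQ·CD / (|CQ||CD|), giving 73.101°.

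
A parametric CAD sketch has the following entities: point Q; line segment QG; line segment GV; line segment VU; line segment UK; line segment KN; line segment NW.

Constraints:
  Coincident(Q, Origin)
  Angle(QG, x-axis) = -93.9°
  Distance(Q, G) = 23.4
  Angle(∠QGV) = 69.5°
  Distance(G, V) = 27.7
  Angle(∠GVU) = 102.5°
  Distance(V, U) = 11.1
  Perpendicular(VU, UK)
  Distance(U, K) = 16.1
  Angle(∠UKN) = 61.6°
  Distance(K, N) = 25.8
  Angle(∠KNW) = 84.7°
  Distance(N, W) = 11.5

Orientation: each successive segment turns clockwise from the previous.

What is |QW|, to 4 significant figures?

37.06

∠UKN = 61.6° gives KN at -130.3° from the x-axis; with |KN| = 25.8, N = (-25.46, -24.04). ∠KNW = 84.7° gives NW at 134.4° from the x-axis; with |NW| = 11.5, W = (-33.51, -15.82). Then |QW| = |W − Q| = 37.06.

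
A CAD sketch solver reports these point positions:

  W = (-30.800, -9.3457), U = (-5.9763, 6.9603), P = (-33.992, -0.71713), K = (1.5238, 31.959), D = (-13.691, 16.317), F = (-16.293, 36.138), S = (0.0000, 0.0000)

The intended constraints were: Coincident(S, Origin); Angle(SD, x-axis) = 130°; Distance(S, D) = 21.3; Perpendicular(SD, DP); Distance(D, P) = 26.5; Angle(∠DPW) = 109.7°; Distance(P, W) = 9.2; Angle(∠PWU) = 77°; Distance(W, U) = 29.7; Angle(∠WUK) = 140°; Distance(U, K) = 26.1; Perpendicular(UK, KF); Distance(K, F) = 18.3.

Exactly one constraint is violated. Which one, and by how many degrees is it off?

Perpendicular(UK, KF) — off by 3.50°.

S = (0.00, 0.00) ✓; SD at 130.0° ✓; |SD| = 21.30 ✓; ∠(SD, DP) = 90.00° ✓; |DP| = 26.50 ✓; ∠DPW = 109.7° ✓; |PW| = 9.200 ✓; ∠PWU = 77.00° ✓; |WU| = 29.70 ✓; ∠WUK = 140.0° ✓; |UK| = 26.10 ✓; ∠(UK, KF) = 93.50° ✗; |KF| = 18.30 ✓.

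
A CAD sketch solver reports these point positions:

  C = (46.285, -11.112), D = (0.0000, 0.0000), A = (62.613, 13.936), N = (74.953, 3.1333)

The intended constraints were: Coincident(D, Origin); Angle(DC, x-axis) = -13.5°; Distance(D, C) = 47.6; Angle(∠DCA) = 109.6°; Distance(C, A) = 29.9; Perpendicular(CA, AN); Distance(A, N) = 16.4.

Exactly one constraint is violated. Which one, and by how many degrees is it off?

Perpendicular(CA, AN) — off by 8.10°.

D = (0.00, 0.00) ✓; DC at -13.50° ✓; |DC| = 47.60 ✓; ∠DCA = 109.6° ✓; |CA| = 29.90 ✓; ∠(CA, AN) = 98.10° ✗; |AN| = 16.40 ✓.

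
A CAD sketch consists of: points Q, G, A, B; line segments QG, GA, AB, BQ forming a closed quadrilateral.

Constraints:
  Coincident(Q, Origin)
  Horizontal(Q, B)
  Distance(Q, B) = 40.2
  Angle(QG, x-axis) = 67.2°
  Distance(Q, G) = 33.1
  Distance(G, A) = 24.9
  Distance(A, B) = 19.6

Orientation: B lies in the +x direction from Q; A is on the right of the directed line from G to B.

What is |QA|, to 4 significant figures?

23.25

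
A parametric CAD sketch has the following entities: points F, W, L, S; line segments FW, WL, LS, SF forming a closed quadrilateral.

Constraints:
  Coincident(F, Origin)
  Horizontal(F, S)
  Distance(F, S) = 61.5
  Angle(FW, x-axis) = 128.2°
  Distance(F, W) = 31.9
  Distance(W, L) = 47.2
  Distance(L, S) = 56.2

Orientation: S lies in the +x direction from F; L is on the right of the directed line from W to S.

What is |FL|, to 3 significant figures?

15.5

Checks: |WL| = 47.20 ✓; |LS| = 56.20 ✓.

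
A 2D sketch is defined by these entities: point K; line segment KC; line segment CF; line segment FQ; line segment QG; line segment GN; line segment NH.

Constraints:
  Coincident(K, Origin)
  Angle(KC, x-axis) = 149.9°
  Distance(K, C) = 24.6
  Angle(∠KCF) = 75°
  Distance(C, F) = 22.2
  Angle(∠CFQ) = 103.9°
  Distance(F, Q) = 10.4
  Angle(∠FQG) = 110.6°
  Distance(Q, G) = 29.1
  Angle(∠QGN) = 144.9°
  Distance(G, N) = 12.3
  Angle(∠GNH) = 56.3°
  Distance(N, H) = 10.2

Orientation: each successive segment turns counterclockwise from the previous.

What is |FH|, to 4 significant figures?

33.33

K is at the origin; KC runs at 149.9° with length 24.6, so C = (-21.28, 12.34). ∠KCF = 75.0° gives CF at -105.1° from the x-axis; with |CF| = 22.2, F = (-27.07, -9.096). ∠CFQ = 103.9° gives FQ at -29.00° from the x-axis; with |FQ| = 10.4, Q = (-17.97, -14.14). ∠FQG = 110.6° gives QG at 40.40° from the x-axis; with |QG| = 29.1, G = (4.191, 4.722). ∠QGN = 144.9° gives GN at 75.50° from the x-axis; with |GN| = 12.3, N = (7.271, 16.63). ∠GNH = 56.3° gives NH at -160.8° from the x-axis; with |NH| = 10.2, H = (-2.362, 13.28). Then |FH| = |H − F| = 33.33.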